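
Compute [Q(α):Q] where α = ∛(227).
[Q(α):Q] = 3

The minimal polynomial of α is x^3 - 227, irreducible over Q since 227 is not a perfect cube (so x^3 - 227 has no rational root). Hence [Q(α):Q] = deg(m_α) = 3.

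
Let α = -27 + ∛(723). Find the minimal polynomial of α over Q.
m_α(x) = x^3 + 81x^2 + 2187x + 18960

Set β = α + 27 = ∛(723), so β^3 = 723. Then (α + 27)^3 - 723 = 0, i.e. α is a root of g(x) = (x + 27)^3 - 723 = x^3 + 81x^2 + 2187x + 18960. Since g(x) = h(x + 27) where h(x) = x^3 - 723, and h is irreducible over Q (because 723 is not a perfect cube, so h has no rational root, and a monic cubic with no rational root is irreducible), g is also irreducible (irreducibility is preserved under the substitution x → x + 27). Hence m_α(x) = x^3 + 81x^2 + 2187x + 18960.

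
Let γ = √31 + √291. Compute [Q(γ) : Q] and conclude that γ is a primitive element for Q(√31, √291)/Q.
[Q(γ) : Q] = 4 (equivalently, Q(γ) = Q(√31, √291))

Obviously Q(γ) ⊆ Q(√31, √291), and [Q(√31, √291):Q] = 4 (since 31, 291 are distinct squarefree integers > 1 with 9021 not a perfect square). To show equality we compute the minimal polynomial of γ. From γ = √31 + √291: γ^2 = 31 + 2√(9021) + 291 = 322 + 2√(9021), so γ^2 - 322 = 2√(9021); squaring, (γ^2 - 322)^2 = 4·9021, i.e. γ^4 - 644γ^2 + 103684 - 36084 = 0, i.e. γ^4 - 644γ^2 + 67600 = 0. So γ is a root of x^4 - 644x^2 + 67600. This polynomial is irreducible over Q: it has no rational root (each ±√31 ± √291 is irrational), and any factorization into two quadratics over Q would force √(9021) ∈ Q (pairing opposite roots) or √31, √291 ∈ Q (other pairings), all impossible. Hence [Q(γ):Q] = 4 = [Q(√31, √291):Q], so Q(γ) = Q(√31, √291).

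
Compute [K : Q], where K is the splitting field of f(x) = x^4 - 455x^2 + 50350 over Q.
[K : Q] = 4

Solving the quadratic in x^2: x^2 = (455 ± √(455^2 - 4·50350))/2 = (455 ± √5625)/2 = (455 ± 75)/2, giving x^2 = 265 or x^2 = 190. So f(x) = (x^2 - 265)(x^2 - 190) and the roots of f are ±√265, ±√190. Hence the splitting field is K = Q(√265, √190). Since 265 and 190 are distinct squarefree integers > 1, their product 50350 is not a perfect square, so √190 ∉ Q(√265). By the tower law [K:Q] = [Q(√265,√190):Q(√265)] · [Q(√265):Q] = 2 · 2 = 4.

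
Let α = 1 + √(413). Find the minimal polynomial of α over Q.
m_α(x) = x^2 - 2x - 412

From α - 1 = √(413), squaring gives (α - 1)^2 = 413, i.e. α^2 - 2α + 1 = 413, so α^2 - 2α - 412 = 0. The discriminant of x^2 - 2x - 412 is (-2)^2 - 4·(-412) = 4 + 1648 = 1652, and 4·(413) is not a perfect square in Q since 413 is squarefree and ≠ 1. Hence x^2 - 2x - 412 is irreducible over Q and is the minimal polynomial of α.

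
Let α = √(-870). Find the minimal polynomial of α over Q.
m_α(x) = x^2 + 870

α satisfies α^2 + 870 = 0, so x^2 + 870 annihilates α. Since d = -870 is squarefree and ≠ 1, it is not a perfect square in Q, so x^2 + 870 has no rational root and is therefore irreducible over Q (a degree-2 polynomial over a field is irreducible iff it has no root). Hence m_α(x) = x^2 + 870.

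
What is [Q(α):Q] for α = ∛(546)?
[Q(α):Q] = 3

The minimal polynomial of α is x^3 - 546, irreducible over Q since 546 is not a perfect cube (so x^3 - 546 has no rational root). Hence [Q(α):Q] = deg(m_α) = 3.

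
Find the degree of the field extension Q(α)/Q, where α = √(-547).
[Q(α):Q] = 2

[Q(α):Q] equals the degree of the minimal polynomial of α. Here α^2 = -547 and x^2 + 547 is irreducible (d = -547 is squarefree, ≠ 1, hence not a square), so deg(m_α) = 2. Thus [Q(α):Q] = 2.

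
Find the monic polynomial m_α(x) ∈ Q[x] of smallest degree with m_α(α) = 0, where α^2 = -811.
m_α(x) = x^2 + 811

α satisfies α^2 + 811 = 0, so x^2 + 811 annihilates α. Since d = -811 is squarefree and ≠ 1, it is not a perfect square in Q, so x^2 + 811 has no rational root and is therefore irreducible over Q (a degree-2 polynomial over a field is irreducible iff it has no root). Hence m_α(x) = x^2 + 811.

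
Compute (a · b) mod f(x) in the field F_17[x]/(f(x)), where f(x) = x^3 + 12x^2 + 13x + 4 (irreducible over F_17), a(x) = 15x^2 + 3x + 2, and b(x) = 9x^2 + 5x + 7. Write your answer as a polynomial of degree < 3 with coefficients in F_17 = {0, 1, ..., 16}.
a · b ≡ 7x^2 + 15x (mod f(x))

Multiply in F_17[x]: a(x)·b(x) = (15x^2 + 3x + 2)·(9x^2 + 5x + 7) = 16x^4 + 2x^2 + 14x + 14. This has degree ≥ 3, so divide by f(x) over F_17: 16x^4 + 2x^2 + 14x + 14 = (16x + 12)·(x^3 + 12x^2 + 13x + 4) + (7x^2 + 15x). Hence a·b ≡ 7x^2 + 15x (mod f). (F_17[x]/(f) is a field with 17^3 = 4913 elements since f is irreducible of degree 3.)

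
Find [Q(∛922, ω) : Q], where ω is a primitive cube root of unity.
[Q(∛922, ω) : Q] = 6

[Q(∛922):Q] = 3 (min poly x^3 - 922, irreducible since 922 is not a perfect cube). [Q(ω):Q] = 2 (min poly x^2 + x + 1). Since Q(∛922) ⊂ R and ω ∉ R, we have ω ∉ Q(∛922), so x^2 + x + 1 remains irreducible over Q(∛922) and [Q(∛922, ω) : Q(∛922)] = 2. By the tower law, [Q(∛922, ω) : Q] = 3 · 2 = 6. (In fact Q(∛922, ω) is the splitting field of x^3 - 922 over Q.)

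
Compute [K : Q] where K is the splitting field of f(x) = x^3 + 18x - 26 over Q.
[K : Q] = 6

By the rational root test, any rational root of the monic integer polynomial f(x) = x^3 + 18x - 26 must be an integer dividing the constant term -26, i.e. one of ±{1, 2, 13, 26}. Evaluating: f(1) = -7, f(-1) = -45, f(2) = 18, f(-2) = -70, f(13) = 2405, f(-13) = -2457, f(26) = 18018, f(-26) = -18070; none is 0, so f has no rational root and is therefore irreducible over Q (a cubic with no linear factor over a field is irreducible). For an irreducible cubic, the Galois group is A_3 or S_3 according as the discriminant disc(f) = -4a^3 - 27b^2 = -4·(18)^3 - 27·(-26)^2 = -41580 is or is not a square in Q. Here disc(f) = -41580 is not a perfect square in Q, so the Galois group of f over Q is not contained in A_3 and must be all of S_3. The splitting field has degree |S_3| = 6 over Q, so [K : Q] = 6.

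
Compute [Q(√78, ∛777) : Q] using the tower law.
[Q(√78, ∛777) : Q] = 6

Let L = Q(√78, ∛777). Since Q(√78) ⊂ L and [Q(√78):Q] = 2, the tower law gives 2 | [L:Q]. Likewise Q(∛777) ⊂ L with [Q(∛777):Q] = 3 (because 777 is not a perfect cube), so 3 | [L:Q]. As gcd(2,3) = 1, [L:Q] is divisible by 6. Conversely L is generated over Q by √78 and ∛777, so [L:Q] ≤ 2·3 = 6. Therefore [Q(√78, ∛777) : Q] = 6.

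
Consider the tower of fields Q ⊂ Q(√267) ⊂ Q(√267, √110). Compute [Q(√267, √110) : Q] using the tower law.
[Q(√267, √110) : Q] = 4

[Q(√267):Q] = 2 (min poly x^2 - 267, irreducible since 267 is squarefree > 1). For the top step, suppose √110 ∈ Q(√267), say √110 = c + d√267 with c, d ∈ Q. Squaring: 110 = c^2 + 267d^2 + 2cd√267. Since √267 ∉ Q this forces 2cd = 0. If d = 0 then √110 = c ∈ Q, contradicting 110 squarefree > 1. If c = 0 then 110 = 267d^2, so 267·110 = (267d)^2 is a perfect square in Q — but 267·110 = 29370 is not a perfect square (since 267 and 110 are distinct squarefree integers). Contradiction. Hence √110 ∉ Q(√267), so x^2 - 110 stays irreducible over Q(√267) and [Q(√267, √110) : Q(√267)] = 2. By the tower law, [Q(√267, √110) : Q] = 2 · 2 = 4.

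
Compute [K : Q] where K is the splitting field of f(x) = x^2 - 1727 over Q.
[K : Q] = 2

f(x) = x^2 - 1727 factors as (x - √1727)(x + √1727). The splitting field is K = Q(√1727). Since 1727 is squarefree and > 1, it is not a perfect square, so x^2 - 1727 is irreducible over Q and [Q(√1727) : Q] = 2. Hence [K : Q] = 2.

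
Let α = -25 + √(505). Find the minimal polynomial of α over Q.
m_α(x) = x^2 + 50x + 120

From α + 25 = √(505), squaring gives (α + 25)^2 = 505, i.e. α^2 + 50α + 625 = 505, so α^2 + 50α + 120 = 0. The discriminant of x^2 + 50x + 120 is (50)^2 - 4·(120) = 2500 - 480 = 2020, and 4·(505) is not a perfect square in Q since 505 is squarefree and ≠ 1. Hence x^2 + 50x + 120 is irreducible over Q and is the minimal polynomial of α.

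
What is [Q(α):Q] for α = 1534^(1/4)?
[Q(α):Q] = 4

α is a root of x^4 - 1534. By Eisenstein's criterion at the prime p = 2 (which divides the constant term 1534 but p^2 = 4 does not, since 1534 is squarefree), x^4 - 1534 is irreducible over Q. Hence [Q(α):Q] = 4.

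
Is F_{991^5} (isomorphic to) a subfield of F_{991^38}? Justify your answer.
No: F_{991^5} is not a subfield of F_{991^38}

F_{p^m} embeds in F_{p^n} iff m | n. Here 5 ∤ 38 (since 38 = 7·5 + 3 with remainder 3 ≠ 0), so F_{991^5} is not a subfield of F_{991^38}. Equivalently: if it were, the tower law would give 5 = [F_{991^5}:F_991] dividing [F_{991^38}:F_991] = 38, contradiction.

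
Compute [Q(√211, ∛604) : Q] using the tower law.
[Q(√211, ∛604) : Q] = 6

Let L = Q(√211, ∛604). Since Q(√211) ⊂ L and [Q(√211):Q] = 2, the tower law gives 2 | [L:Q]. Likewise Q(∛604) ⊂ L with [Q(∛604):Q] = 3 (because 604 is not a perfect cube), so 3 | [L:Q]. As gcd(2,3) = 1, [L:Q] is divisible by 6. Conversely L is generated over Q by √211 and ∛604, so [L:Q] ≤ 2·3 = 6. Therefore [Q(√211, ∛604) : Q] = 6.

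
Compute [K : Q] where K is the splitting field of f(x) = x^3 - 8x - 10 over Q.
[K : Q] = 6

By the rational root test, any rational root of the monic integer polynomial f(x) = x^3 - 8x - 10 must be an integer dividing the constant term -10, i.e. one of ±{1, 2, 5, 10}. Evaluating: f(1) = -17, f(-1) = -3, f(2) = -18, f(-2) = -2, f(5) = 75, f(-5) = -95, f(10) = 910, f(-10) = -930; none is 0, so f has no rational root and is therefore irreducible over Q (a cubic with no linear factor over a field is irreducible). For an irreducible cubic, the Galois group is A_3 or S_3 according as the discriminant disc(f) = -4a^3 - 27b^2 = -4·(-8)^3 - 27·(-10)^2 = -652 is or is not a square in Q. Here disc(f) = -652 is not a perfect square in Q, so the Galois group of f over Q is not contained in A_3 and must be all of S_3. The splitting field has degree |S_3| = 6 over Q, so [K : Q] = 6.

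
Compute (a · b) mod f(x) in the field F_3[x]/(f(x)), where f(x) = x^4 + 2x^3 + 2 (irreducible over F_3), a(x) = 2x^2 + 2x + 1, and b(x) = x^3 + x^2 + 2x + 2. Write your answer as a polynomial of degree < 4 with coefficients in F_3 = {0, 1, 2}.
a · b ≡ x^3 + 2x + 2 (mod f(x))

Multiply in F_3[x]: a(x)·b(x) = (2x^2 + 2x + 1)·(x^3 + x^2 + 2x + 2) = 2x^5 + x^4 + x^3 + 2. This has degree ≥ 4, so divide by f(x) over F_3: 2x^5 + x^4 + x^3 + 2 = (2x)·(x^4 + 2x^3 + 2) + (x^3 + 2x + 2). Hence a·b ≡ x^3 + 2x + 2 (mod f). (F_3[x]/(f) is a field with 3^4 = 81 elements since f is irreducible of degree 4.)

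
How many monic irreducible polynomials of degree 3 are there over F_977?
There are 310857952 monic irreducible polynomials of degree 3 over F_977

Each element of F_{977^3} that lies in no proper subfield is a root of exactly one monic irreducible of degree 3 over F_977, and each such polynomial has 3 distinct roots in F_{977^3}. By Möbius inversion the count is N_977(3) = (1/3) Σ_{d|3} μ(3/d) · 977^d = (1/3)(μ(3)·977^1 + μ(1)·977^3) = 932573856/3 = 310857952.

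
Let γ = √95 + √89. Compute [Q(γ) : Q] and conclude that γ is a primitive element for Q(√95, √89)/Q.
[Q(γ) : Q] = 4 (equivalently, Q(γ) = Q(√95, √89))

Obviously Q(γ) ⊆ Q(√95, √89), and [Q(√95, √89):Q] = 4 (since 95, 89 are distinct squarefree integers > 1 with 8455 not a perfect square). To show equality we compute the minimal polynomial of γ. From γ = √95 + √89: γ^2 = 95 + 2√(8455) + 89 = 184 + 2√(8455), so γ^2 - 184 = 2√(8455); squaring, (γ^2 - 184)^2 = 4·8455, i.e. γ^4 - 368γ^2 + 33856 - 33820 = 0, i.e. γ^4 - 368γ^2 + 36 = 0. So γ is a root of x^4 - 368x^2 + 36. This polynomial is irreducible over Q: it has no rational root (each ±√95 ± √89 is irrational), and any factorization into two quadratics over Q would force √(8455) ∈ Q (pairing opposite roots) or √95, √89 ∈ Q (other pairings), all impossible. Hence [Q(γ):Q] = 4 = [Q(√95, √89):Q], so Q(γ) = Q(√95, √89).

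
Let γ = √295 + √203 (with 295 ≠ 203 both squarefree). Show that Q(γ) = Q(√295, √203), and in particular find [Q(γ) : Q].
[Q(γ) : Q] = 4 (equivalently, Q(γ) = Q(√295, √203))

Obviously Q(γ) ⊆ Q(√295, √203), and [Q(√295, √203):Q] = 4 (since 295, 203 are distinct squarefree integers > 1 with 59885 not a perfect square). To show equality we compute the minimal polynomial of γ. From γ = √295 + √203: γ^2 = 295 + 2√(59885) + 203 = 498 + 2√(59885), so γ^2 - 498 = 2√(59885); squaring, (γ^2 - 498)^2 = 4·59885, i.e. γ^4 - 996γ^2 + 248004 - 239540 = 0, i.e. γ^4 - 996γ^2 + 8464 = 0. So γ is a root of x^4 - 996x^2 + 8464. This polynomial is irreducible over Q: it has no rational root (each ±√295 ± √203 is irrational), and any factorization into two quadratics over Q would force √(59885) ∈ Q (pairing opposite roots) or √295, √203 ∈ Q (other pairings), all impossible. Hence [Q(γ):Q] = 4 = [Q(√295, √203):Q], so Q(γ) = Q(√295, √203).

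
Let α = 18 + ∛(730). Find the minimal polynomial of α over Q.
m_α(x) = x^3 - 54x^2 + 972x - 6562

Set β = α - 18 = ∛(730), so β^3 = 730. Then (α - 18)^3 - 730 = 0, i.e. α is a root of g(x) = (x - 18)^3 - 730 = x^3 - 54x^2 + 972x - 6562. Since g(x) = h(x - 18) where h(x) = x^3 - 730, and h is irreducible over Q (because 730 is not a perfect cube, so h has no rational root, and a monic cubic with no rational root is irreducible), g is also irreducible (irreducibility is preserved under the substitution x → x - 18). Hence m_α(x) = x^3 - 54x^2 + 972x - 6562.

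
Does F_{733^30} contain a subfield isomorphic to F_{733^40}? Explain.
No: F_{733^40} is not a subfield of F_{733^30}

F_{p^m} embeds in F_{p^n} iff m | n. Here 40 ∤ 30 (since 30 = 0·40 + 30 with remainder 30 ≠ 0), so F_{733^40} is not a subfield of F_{733^30}. Equivalently: if it were, the tower law would give 40 = [F_{733^40}:F_733] dividing [F_{733^30}:F_733] = 30, contradiction.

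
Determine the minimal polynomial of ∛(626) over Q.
m_α(x) = x^3 - 626

α satisfies α^3 = 626, so x^3 - 626 annihilates α. By the rational root test, a rational root p/q (in lowest terms) of x^3 - 626 would satisfy p^3 = 626 q^3, forcing q = 1 and p^3 = 626; but 626 is not a perfect cube, contradiction. A monic cubic over Q with no rational root is irreducible (any nontrivial factorization would include a linear factor). Hence x^3 - 626 is the minimal polynomial of α, and in particular [Q(α):Q] = 3.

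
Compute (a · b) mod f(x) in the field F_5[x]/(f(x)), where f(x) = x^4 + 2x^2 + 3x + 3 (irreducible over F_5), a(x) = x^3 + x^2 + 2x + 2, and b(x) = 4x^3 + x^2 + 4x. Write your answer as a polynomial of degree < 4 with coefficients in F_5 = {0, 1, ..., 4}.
a · b ≡ 2x^3 + 3x^2 + 3x (mod f(x))

Multiply in F_5[x]: a(x)·b(x) = (x^3 + x^2 + 2x + 2)·(4x^3 + x^2 + 4x) = 4x^6 + 3x^4 + 4x^3 + 3x. This has degree ≥ 4, so divide by f(x) over F_5: 4x^6 + 3x^4 + 4x^3 + 3x = (4x^2)·(x^4 + 2x^2 + 3x + 3) + (2x^3 + 3x^2 + 3x). Hence a·b ≡ 2x^3 + 3x^2 + 3x (mod f). (F_5[x]/(f) is a field with 5^4 = 625 elements since f is irreducible of degree 4.)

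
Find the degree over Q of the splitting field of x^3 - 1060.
[K : Q] = 6

The roots of x^3 - 1060 are ∛1060, ω∛1060, ω^2∛1060 where ω = e^(2πi/3) is a primitive cube root of unity, so K = Q(∛1060, ω). Now [Q(∛1060):Q] = 3 (since 1060 is not a perfect cube, x^3 - 1060 is irreducible) and [Q(ω):Q] = 2. Both 2 and 3 divide [K:Q], and [K:Q] ≤ 3·2 = 6, so [K:Q] = 6. (Equivalently: Q(∛1060) ⊂ R but ω ∉ R, so [K : Q(∛1060)] = 2.)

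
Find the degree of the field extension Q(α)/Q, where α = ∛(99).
[Q(α):Q] = 3

The minimal polynomial of α is x^3 - 99, irreducible over Q since 99 is not a perfect cube (so x^3 - 99 has no rational root). Hence [Q(α):Q] = deg(m_α) = 3.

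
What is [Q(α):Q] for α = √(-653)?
[Q(α):Q] = 2

[Q(α):Q] equals the degree of the minimal polynomial of α. Here α^2 = -653 and x^2 + 653 is irreducible (d = -653 is squarefree, ≠ 1, hence not a square), so deg(m_α) = 2. Thus [Q(α):Q] = 2.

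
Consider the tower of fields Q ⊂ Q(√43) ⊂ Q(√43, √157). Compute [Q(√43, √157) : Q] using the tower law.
[Q(√43, √157) : Q] = 4

[Q(√43):Q] = 2 (min poly x^2 - 43, irreducible since 43 is squarefree > 1). For the top step, suppose √157 ∈ Q(√43), say √157 = c + d√43 with c, d ∈ Q. Squaring: 157 = c^2 + 43d^2 + 2cd√43. Since √43 ∉ Q this forces 2cd = 0. If d = 0 then √157 = c ∈ Q, contradicting 157 squarefree > 1. If c = 0 then 157 = 43d^2, so 43·157 = (43d)^2 is a perfect square in Q — but 43·157 = 6751 is not a perfect square (since 43 and 157 are distinct squarefree integers). Contradiction. Hence √157 ∉ Q(√43), so x^2 - 157 stays irreducible over Q(√43) and [Q(√43, √157) : Q(√43)] = 2. By the tower law, [Q(√43, √157) : Q] = 2 · 2 = 4.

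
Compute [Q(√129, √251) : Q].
[Q(√129, √251) : Q] = 4

[Q(√129):Q] = 2 (min poly x^2 - 129, irreducible since 129 is squarefree > 1). For the top step, suppose √251 ∈ Q(√129), say √251 = c + d√129 with c, d ∈ Q. Squaring: 251 = c^2 + 129d^2 + 2cd√129. Since √129 ∉ Q this forces 2cd = 0. If d = 0 then √251 = c ∈ Q, contradicting 251 squarefree > 1. If c = 0 then 251 = 129d^2, so 129·251 = (129d)^2 is a perfect square in Q — but 129·251 = 32379 is not a perfect square (since 129 and 251 are distinct squarefree integers). Contradiction. Hence √251 ∉ Q(√129), so x^2 - 251 stays irreducible over Q(√129) and [Q(√129, √251) : Q(√129)] = 2. By the tower law, [Q(√129, √251) : Q] = 2 · 2 = 4.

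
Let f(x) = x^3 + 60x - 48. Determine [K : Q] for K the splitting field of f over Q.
[K : Q] = 6

By the rational root test, any rational root of the monic integer polynomial f(x) = x^3 + 60x - 48 must be an integer dividing the constant term -48, i.e. one of ±{1, 2, 3, 4, 6, 8, 12, 16, 24, 48}. Evaluating: f(1) = 13, f(-1) = -109, f(2) = 80, f(-2) = -176, f(3) = 159, f(-3) = -255, f(4) = 256, f(-4) = -352, f(6) = 528, f(-6) = -624, f(8) = 944, f(-8) = -1040, f(12) = 2400, f(-12) = -2496, f(16) = 5008, f(-16) = -5104, f(24) = 15216, f(-24) = -15312, f(48) = 113424, f(-48) = -113520; none is 0, so f has no rational root and is therefore irreducible over Q (a cubic with no linear factor over a field is irreducible). For an irreducible cubic, the Galois group is A_3 or S_3 according as the discriminant disc(f) = -4a^3 - 27b^2 = -4·(60)^3 - 27·(-48)^2 = -926208 is or is not a square in Q. Here disc(f) = -926208 is not a perfect square in Q, so the Galois group of f over Q is not contained in A_3 and must be all of S_3. The splitting field has degree |S_3| = 6 over Q, so [K : Q] = 6.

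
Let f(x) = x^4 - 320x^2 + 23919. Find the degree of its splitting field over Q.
[K : Q] = 4

Solving the quadratic in x^2: x^2 = (320 ± √(320^2 - 4·23919))/2 = (320 ± √6724)/2 = (320 ± 82)/2, giving x^2 = 119 or x^2 = 201. So f(x) = (x^2 - 119)(x^2 - 201) and the roots of f are ±√119, ±√201. Hence the splitting field is K = Q(√119, √201). Since 119 and 201 are distinct squarefree integers > 1, their product 23919 is not a perfect square, so √201 ∉ Q(√119). By the tower law [K:Q] = [Q(√119,√201):Q(√119)] · [Q(√119):Q] = 2 · 2 = 4.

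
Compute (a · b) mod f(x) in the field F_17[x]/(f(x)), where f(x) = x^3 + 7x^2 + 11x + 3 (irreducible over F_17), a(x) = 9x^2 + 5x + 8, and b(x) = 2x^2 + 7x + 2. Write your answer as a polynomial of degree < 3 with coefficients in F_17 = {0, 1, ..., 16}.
a · b ≡ 4x^2 + 5 (mod f(x))

Multiply in F_17[x]: a(x)·b(x) = (9x^2 + 5x + 8)·(2x^2 + 7x + 2) = x^4 + 5x^3 + x^2 + 15x + 16. This has degree ≥ 3, so divide by f(x) over F_17: x^4 + 5x^3 + x^2 + 15x + 16 = (x + 15)·(x^3 + 7x^2 + 11x + 3) + (4x^2 + 5). Hence a·b ≡ 4x^2 + 5 (mod f). (F_17[x]/(f) is a field with 17^3 = 4913 elements since f is irreducible of degree 3.)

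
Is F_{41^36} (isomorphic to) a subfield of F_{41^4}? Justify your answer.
No: F_{41^36} is not a subfield of F_{41^4}

F_{p^m} embeds in F_{p^n} iff m | n. Here 36 ∤ 4 (since 4 = 0·36 + 4 with remainder 4 ≠ 0), so F_{41^36} is not a subfield of F_{41^4}. Equivalently: if it were, the tower law would give 36 = [F_{41^36}:F_41] dividing [F_{41^4}:F_41] = 4, contradiction.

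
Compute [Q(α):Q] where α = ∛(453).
[Q(α):Q] = 3

The minimal polynomial of α is x^3 - 453, irreducible over Q since 453 is not a perfect cube (so x^3 - 453 has no rational root). Hence [Q(α):Q] = deg(m_α) = 3.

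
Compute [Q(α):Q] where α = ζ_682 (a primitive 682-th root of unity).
[Q(α):Q] = 300

The minimal polynomial of ζ_682 over Q is the 682-th cyclotomic polynomial Φ_682(x), which is irreducible over Q and has degree φ(682) = 300. Hence [Q(α):Q] = φ(682) = 300.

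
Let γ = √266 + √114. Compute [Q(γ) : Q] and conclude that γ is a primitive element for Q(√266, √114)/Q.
[Q(γ) : Q] = 4 (equivalently, Q(γ) = Q(√266, √114))

Obviously Q(γ) ⊆ Q(√266, √114), and [Q(√266, √114):Q] = 4 (since 266, 114 are distinct squarefree integers > 1 with 30324 not a perfect square). To show equality we compute the minimal polynomial of γ. From γ = √266 + √114: γ^2 = 266 + 2√(30324) + 114 = 380 + 2√(30324), so γ^2 - 380 = 2√(30324); squaring, (γ^2 - 380)^2 = 4·30324, i.e. γ^4 - 760γ^2 + 144400 - 121296 = 0, i.e. γ^4 - 760γ^2 + 23104 = 0. So γ is a root of x^4 - 760x^2 + 23104. This polynomial is irreducible over Q: it has no rational root (each ±√266 ± √114 is irrational), and any factorization into two quadratics over Q would force √(30324) ∈ Q (pairing opposite roots) or √266, √114 ∈ Q (other pairings), all impossible. Hence [Q(γ):Q] = 4 = [Q(√266, √114):Q], so Q(γ) = Q(√266, √114).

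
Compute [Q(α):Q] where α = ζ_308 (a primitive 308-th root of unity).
[Q(α):Q] = 120

The minimal polynomial of ζ_308 over Q is the 308-th cyclotomic polynomial Φ_308(x), which is irreducible over Q and has degree φ(308) = 120. Hence [Q(α):Q] = φ(308) = 120.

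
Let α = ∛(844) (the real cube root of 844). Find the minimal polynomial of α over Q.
m_α(x) = x^3 - 844

α satisfies α^3 = 844, so x^3 - 844 annihilates α. By the rational root test, a rational root p/q (in lowest terms) of x^3 - 844 would satisfy p^3 = 844 q^3, forcing q = 1 and p^3 = 844; but 844 is not a perfect cube, contradiction. A monic cubic over Q with no rational root is irreducible (any nontrivial factorization would include a linear factor). Hence x^3 - 844 is the minimal polynomial of α, and in particular [Q(α):Q] = 3.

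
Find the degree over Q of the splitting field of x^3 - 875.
[K : Q] = 6

The roots of x^3 - 875 are ∛875, ω∛875, ω^2∛875 where ω = e^(2πi/3) is a primitive cube root of unity, so K = Q(∛875, ω). Now [Q(∛875):Q] = 3 (since 875 is not a perfect cube, x^3 - 875 is irreducible) and [Q(ω):Q] = 2. Both 2 and 3 divide [K:Q], and [K:Q] ≤ 3·2 = 6, so [K:Q] = 6. (Equivalently: Q(∛875) ⊂ R but ω ∉ R, so [K : Q(∛875)] = 2.)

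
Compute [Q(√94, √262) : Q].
[Q(√94, √262) : Q] = 4

[Q(√94):Q] = 2 (min poly x^2 - 94, irreducible since 94 is squarefree > 1). For the top step, suppose √262 ∈ Q(√94), say √262 = c + d√94 with c, d ∈ Q. Squaring: 262 = c^2 + 94d^2 + 2cd√94. Since √94 ∉ Q this forces 2cd = 0. If d = 0 then √262 = c ∈ Q, contradicting 262 squarefree > 1. If c = 0 then 262 = 94d^2, so 94·262 = (94d)^2 is a perfect square in Q — but 94·262 = 24628 is not a perfect square (since 94 and 262 are distinct squarefree integers). Contradiction. Hence √262 ∉ Q(√94), so x^2 - 262 stays irreducible over Q(√94) and [Q(√94, √262) : Q(√94)] = 2. By the tower law, [Q(√94, √262) : Q] = 2 · 2 = 4.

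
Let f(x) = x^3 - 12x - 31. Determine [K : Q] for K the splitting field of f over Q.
[K : Q] = 6

By the rational root test, any rational root of the monic integer polynomial f(x) = x^3 - 12x - 31 must be an integer dividing the constant term -31, i.e. one of ±{1, 31}. Evaluating: f(1) = -42, f(-1) = -20, f(31) = 29388, f(-31) = -29450; none is 0, so f has no rational root and is therefore irreducible over Q (a cubic with no linear factor over a field is irreducible). For an irreducible cubic, the Galois group is A_3 or S_3 according as the discriminant disc(f) = -4a^3 - 27b^2 = -4·(-12)^3 - 27·(-31)^2 = -19035 is or is not a square in Q. Here disc(f) = -19035 is not a perfect square in Q, so the Galois group of f over Q is not contained in A_3 and must be all of S_3. The splitting field has degree |S_3| = 6 over Q, so [K : Q] = 6.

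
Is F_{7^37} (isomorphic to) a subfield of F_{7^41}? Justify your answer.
No: F_{7^37} is not a subfield of F_{7^41}

F_{p^m} embeds in F_{p^n} iff m | n. Here 37 ∤ 41 (since 41 = 1·37 + 4 with remainder 4 ≠ 0), so F_{7^37} is not a subfield of F_{7^41}. Equivalently: if it were, the tower law would give 37 = [F_{7^37}:F_7] dividing [F_{7^41}:F_7] = 41, contradiction.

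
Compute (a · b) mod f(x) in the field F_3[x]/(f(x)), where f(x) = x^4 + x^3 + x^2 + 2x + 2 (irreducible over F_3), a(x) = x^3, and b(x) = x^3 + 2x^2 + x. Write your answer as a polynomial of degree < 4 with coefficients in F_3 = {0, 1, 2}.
a · b ≡ x^3 + 2 (mod f(x))

Multiply in F_3[x]: a(x)·b(x) = (x^3)·(x^3 + 2x^2 + x) = x^6 + 2x^5 + x^4. This has degree ≥ 4, so divide by f(x) over F_3: x^6 + 2x^5 + x^4 = (x^2 + x + 2)·(x^4 + x^3 + x^2 + 2x + 2) + (x^3 + 2). Hence a·b ≡ x^3 + 2 (mod f). (F_3[x]/(f) is a field with 3^4 = 81 elements since f is irreducible of degree 4.)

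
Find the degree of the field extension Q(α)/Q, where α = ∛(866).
[Q(α):Q] = 3

The minimal polynomial of α is x^3 - 866, irreducible over Q since 866 is not a perfect cube (so x^3 - 866 has no rational root). Hence [Q(α):Q] = deg(m_α) = 3.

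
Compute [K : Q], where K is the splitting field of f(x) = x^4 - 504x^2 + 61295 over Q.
[K : Q] = 4

Solving the quadratic in x^2: x^2 = (504 ± √(504^2 - 4·61295))/2 = (504 ± √8836)/2 = (504 ± 94)/2, giving x^2 = 205 or x^2 = 299. So f(x) = (x^2 - 205)(x^2 - 299) and the roots of f are ±√205, ±√299. Hence the splitting field is K = Q(√205, √299). Since 205 and 299 are distinct squarefree integers > 1, their product 61295 is not a perfect square, so √299 ∉ Q(√205). By the tower law [K:Q] = [Q(√205,√299):Q(√205)] · [Q(√205):Q] = 2 · 2 = 4.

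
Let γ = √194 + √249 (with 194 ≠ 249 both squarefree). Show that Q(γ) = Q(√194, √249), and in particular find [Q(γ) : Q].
[Q(γ) : Q] = 4 (equivalently, Q(γ) = Q(√194, √249))

Obviously Q(γ) ⊆ Q(√194, √249), and [Q(√194, √249):Q] = 4 (since 194, 249 are distinct squarefree integers > 1 with 48306 not a perfect square). To show equality we compute the minimal polynomial of γ. From γ = √194 + √249: γ^2 = 194 + 2√(48306) + 249 = 443 + 2√(48306), so γ^2 - 443 = 2√(48306); squaring, (γ^2 - 443)^2 = 4·48306, i.e. γ^4 - 886γ^2 + 196249 - 193224 = 0, i.e. γ^4 - 886γ^2 + 3025 = 0. So γ is a root of x^4 - 886x^2 + 3025. This polynomial is irreducible over Q: it has no rational root (each ±√194 ± √249 is irrational), and any factorization into two quadratics over Q would force √(48306) ∈ Q (pairing opposite roots) or √194, √249 ∈ Q (other pairings), all impossible. Hence [Q(γ):Q] = 4 = [Q(√194, √249):Q], so Q(γ) = Q(√194, √249).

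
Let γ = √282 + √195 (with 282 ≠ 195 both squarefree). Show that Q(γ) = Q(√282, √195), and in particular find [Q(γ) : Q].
[Q(γ) : Q] = 4 (equivalently, Q(γ) = Q(√282, √195))

Obviously Q(γ) ⊆ Q(√282, √195), and [Q(√282, √195):Q] = 4 (since 282, 195 are distinct squarefree integers > 1 with 54990 not a perfect square). To show equality we compute the minimal polynomial of γ. From γ = √282 + √195: γ^2 = 282 + 2√(54990) + 195 = 477 + 2√(54990), so γ^2 - 477 = 2√(54990); squaring, (γ^2 - 477)^2 = 4·54990, i.e. γ^4 - 954γ^2 + 227529 - 219960 = 0, i.e. γ^4 - 954γ^2 + 7569 = 0. So γ is a root of x^4 - 954x^2 + 7569. This polynomial is irreducible over Q: it has no rational root (each ±√282 ± √195 is irrational), and any factorization into two quadratics over Q would force √(54990) ∈ Q (pairing opposite roots) or √282, √195 ∈ Q (other pairings), all impossible. Hence [Q(γ):Q] = 4 = [Q(√282, √195):Q], so Q(γ) = Q(√282, √195).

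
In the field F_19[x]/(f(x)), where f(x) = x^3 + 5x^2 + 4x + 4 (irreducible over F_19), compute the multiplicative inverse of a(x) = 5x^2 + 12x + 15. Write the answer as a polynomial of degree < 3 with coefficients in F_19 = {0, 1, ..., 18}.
a(x)^(-1) ≡ 4x^2 + x + 4 (mod f(x))

Since f is irreducible over F_19, F_19[x]/(f) is a field and a(x) ≠ 0 has an inverse. Apply the extended Euclidean algorithm to f(x) and a(x) in F_19[x]: f(x) = (4x + 18)·a(x) + (13x);  a(x) = (15x + 17)·(13x) + (15). The last nonzero remainder is the constant 15 = gcd(f, a) in F_19. Back-substituting through the division chain expresses 15 = s(x)·a(x) + t(x)·f(x) with s(x) ≡ 3x^2 + 15x + 3 (mod f), so (3x^2 + 15x + 3)·a(x) ≡ 15 (mod f). Multiplying by 15^(-1) ≡ 14 in F_19 gives a(x)^(-1) ≡ 14·(3x^2 + 15x + 3) ≡ 4x^2 + x + 4 (mod f). Check: (5x^2 + 12x + 15)·(4x^2 + x + 4) = x^4 + 15x^3 + 16x^2 + 6x + 3 ≡ 1 (mod x^3 + 5x^2 + 4x + 4).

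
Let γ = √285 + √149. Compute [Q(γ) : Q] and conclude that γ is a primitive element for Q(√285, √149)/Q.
[Q(γ) : Q] = 4 (equivalently, Q(γ) = Q(√285, √149))

Obviously Q(γ) ⊆ Q(√285, √149), and [Q(√285, √149):Q] = 4 (since 285, 149 are distinct squarefree integers > 1 with 42465 not a perfect square). To show equality we compute the minimal polynomial of γ. From γ = √285 + √149: γ^2 = 285 + 2√(42465) + 149 = 434 + 2√(42465), so γ^2 - 434 = 2√(42465); squaring, (γ^2 - 434)^2 = 4·42465, i.e. γ^4 - 868γ^2 + 188356 - 169860 = 0, i.e. γ^4 - 868γ^2 + 18496 = 0. So γ is a root of x^4 - 868x^2 + 18496. This polynomial is irreducible over Q: it has no rational root (each ±√285 ± √149 is irrational), and any factorization into two quadratics over Q would force √(42465) ∈ Q (pairing opposite roots) or √285, √149 ∈ Q (other pairings), all impossible. Hence [Q(γ):Q] = 4 = [Q(√285, √149):Q], so Q(γ) = Q(√285, √149).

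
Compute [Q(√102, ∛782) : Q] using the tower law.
[Q(√102, ∛782) : Q] = 6

Let L = Q(√102, ∛782). Since Q(√102) ⊂ L and [Q(√102):Q] = 2, the tower law gives 2 | [L:Q]. Likewise Q(∛782) ⊂ L with [Q(∛782):Q] = 3 (because 782 is not a perfect cube), so 3 | [L:Q]. As gcd(2,3) = 1, [L:Q] is divisible by 6. Conversely L is generated over Q by √102 and ∛782, so [L:Q] ≤ 2·3 = 6. Therefore [Q(√102, ∛782) : Q] = 6.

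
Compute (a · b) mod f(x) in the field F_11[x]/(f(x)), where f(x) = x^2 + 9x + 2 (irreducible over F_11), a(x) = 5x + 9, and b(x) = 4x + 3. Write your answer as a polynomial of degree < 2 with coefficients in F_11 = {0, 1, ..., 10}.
a · b ≡ 3x + 9 (mod f(x))

Multiply in F_11[x]: a(x)·b(x) = (5x + 9)·(4x + 3) = 9x^2 + 7x + 5. This has degree ≥ 2, so divide by f(x) over F_11: 9x^2 + 7x + 5 = (9)·(x^2 + 9x + 2) + (3x + 9). Hence a·b ≡ 3x + 9 (mod f). (F_11[x]/(f) is a field with 11^2 = 121 elements since f is irreducible of degree 2.)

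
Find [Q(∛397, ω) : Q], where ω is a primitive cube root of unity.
[Q(∛397, ω) : Q] = 6

[Q(∛397):Q] = 3 (min poly x^3 - 397, irreducible since 397 is not a perfect cube). [Q(ω):Q] = 2 (min poly x^2 + x + 1). Since Q(∛397) ⊂ R and ω ∉ R, we have ω ∉ Q(∛397), so x^2 + x + 1 remains irreducible over Q(∛397) and [Q(∛397, ω) : Q(∛397)] = 2. By the tower law, [Q(∛397, ω) : Q] = 3 · 2 = 6. (In fact Q(∛397, ω) is the splitting field of x^3 - 397 over Q.)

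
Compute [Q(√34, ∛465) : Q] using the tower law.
[Q(√34, ∛465) : Q] = 6

Let L = Q(√34, ∛465). Since Q(√34) ⊂ L and [Q(√34):Q] = 2, the tower law gives 2 | [L:Q]. Likewise Q(∛465) ⊂ L with [Q(∛465):Q] = 3 (because 465 is not a perfect cube), so 3 | [L:Q]. As gcd(2,3) = 1, [L:Q] is divisible by 6. Conversely L is generated over Q by √34 and ∛465, so [L:Q] ≤ 2·3 = 6. Therefore [Q(√34, ∛465) : Q] = 6.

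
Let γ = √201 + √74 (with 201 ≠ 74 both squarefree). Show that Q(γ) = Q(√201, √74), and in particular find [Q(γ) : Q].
[Q(γ) : Q] = 4 (equivalently, Q(γ) = Q(√201, √74))

Obviously Q(γ) ⊆ Q(√201, √74), and [Q(√201, √74):Q] = 4 (since 201, 74 are distinct squarefree integers > 1 with 14874 not a perfect square). To show equality we compute the minimal polynomial of γ. From γ = √201 + √74: γ^2 = 201 + 2√(14874) + 74 = 275 + 2√(14874), so γ^2 - 275 = 2√(14874); squaring, (γ^2 - 275)^2 = 4·14874, i.e. γ^4 - 550γ^2 + 75625 - 59496 = 0, i.e. γ^4 - 550γ^2 + 16129 = 0. So γ is a root of x^4 - 550x^2 + 16129. This polynomial is irreducible over Q: it has no rational root (each ±√201 ± √74 is irrational), and any factorization into two quadratics over Q would force √(14874) ∈ Q (pairing opposite roots) or √201, √74 ∈ Q (other pairings), all impossible. Hence [Q(γ):Q] = 4 = [Q(√201, √74):Q], so Q(γ) = Q(√201, √74).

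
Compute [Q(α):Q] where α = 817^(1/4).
[Q(α):Q] = 4

α is a root of x^4 - 817. By Eisenstein's criterion at the prime p = 19 (which divides the constant term 817 but p^2 = 361 does not, since 817 is squarefree), x^4 - 817 is irreducible over Q. Hence [Q(α):Q] = 4.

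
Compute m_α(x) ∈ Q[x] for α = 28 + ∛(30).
m_α(x) = x^3 - 84x^2 + 2352x - 21982

Set β = α - 28 = ∛(30), so β^3 = 30. Then (α - 28)^3 - 30 = 0, i.e. α is a root of g(x) = (x - 28)^3 - 30 = x^3 - 84x^2 + 2352x - 21982. Since g(x) = h(x - 28) where h(x) = x^3 - 30, and h is irreducible over Q (because 30 is not a perfect cube, so h has no rational root, and a monic cubic with no rational root is irreducible), g is also irreducible (irreducibility is preserved under the substitution x → x - 28). Hence m_α(x) = x^3 - 84x^2 + 2352x - 21982.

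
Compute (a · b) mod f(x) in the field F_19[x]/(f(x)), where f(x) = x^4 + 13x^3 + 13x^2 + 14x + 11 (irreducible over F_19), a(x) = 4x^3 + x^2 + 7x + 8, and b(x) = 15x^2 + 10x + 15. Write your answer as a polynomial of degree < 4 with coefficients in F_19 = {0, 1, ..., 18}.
a · b ≡ 4x^3 + 12x^2 + 4x + 1 (mod f(x))

Multiply in F_19[x]: a(x)·b(x) = (4x^3 + x^2 + 7x + 8)·(15x^2 + 10x + 15) = 3x^5 + 17x^4 + 4x^3 + 15x^2 + 14x + 6. This has degree ≥ 4, so divide by f(x) over F_19: 3x^5 + 17x^4 + 4x^3 + 15x^2 + 14x + 6 = (3x + 16)·(x^4 + 13x^3 + 13x^2 + 14x + 11) + (4x^3 + 12x^2 + 4x + 1). Hence a·b ≡ 4x^3 + 12x^2 + 4x + 1 (mod f). (F_19[x]/(f) is a field with 19^4 = 130321 elements since f is irreducible of degree 4.)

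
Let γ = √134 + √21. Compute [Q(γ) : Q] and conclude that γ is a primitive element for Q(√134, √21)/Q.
[Q(γ) : Q] = 4 (equivalently, Q(γ) = Q(√134, √21))

Obviously Q(γ) ⊆ Q(√134, √21), and [Q(√134, √21):Q] = 4 (since 134, 21 are distinct squarefree integers > 1 with 2814 not a perfect square). To show equality we compute the minimal polynomial of γ. From γ = √134 + √21: γ^2 = 134 + 2√(2814) + 21 = 155 + 2√(2814), so γ^2 - 155 = 2√(2814); squaring, (γ^2 - 155)^2 = 4·2814, i.e. γ^4 - 310γ^2 + 24025 - 11256 = 0, i.e. γ^4 - 310γ^2 + 12769 = 0. So γ is a root of x^4 - 310x^2 + 12769. This polynomial is irreducible over Q: it has no rational root (each ±√134 ± √21 is irrational), and any factorization into two quadratics over Q would force √(2814) ∈ Q (pairing opposite roots) or √134, √21 ∈ Q (other pairings), all impossible. Hence [Q(γ):Q] = 4 = [Q(√134, √21):Q], so Q(γ) = Q(√134, √21).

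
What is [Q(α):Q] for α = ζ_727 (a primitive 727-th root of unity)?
[Q(α):Q] = 726

The minimal polynomial of ζ_727 over Q is the 727-th cyclotomic polynomial Φ_727(x), which is irreducible over Q and has degree φ(727) = 726. Hence [Q(α):Q] = φ(727) = 726.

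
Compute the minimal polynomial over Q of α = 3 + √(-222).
m_α(x) = x^2 - 6x + 231

From α - 3 = √(-222), squaring gives (α - 3)^2 = -222, i.e. α^2 - 6α + 9 = -222, so α^2 - 6α + 231 = 0. The discriminant of x^2 - 6x + 231 is (-6)^2 - 4·(231) = 36 - 924 = -888, and 4·(-222) is not a perfect square in Q since -222 is squarefree and ≠ 1. Hence x^2 - 6x + 231 is irreducible over Q and is the minimal polynomial of α.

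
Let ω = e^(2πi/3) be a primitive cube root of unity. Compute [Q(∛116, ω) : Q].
[Q(∛116, ω) : Q] = 6

[Q(∛116):Q] = 3 (min poly x^3 - 116, irreducible since 116 is not a perfect cube). [Q(ω):Q] = 2 (min poly x^2 + x + 1). Since Q(∛116) ⊂ R and ω ∉ R, we have ω ∉ Q(∛116), so x^2 + x + 1 remains irreducible over Q(∛116) and [Q(∛116, ω) : Q(∛116)] = 2. By the tower law, [Q(∛116, ω) : Q] = 3 · 2 = 6. (In fact Q(∛116, ω) is the splitting field of x^3 - 116 over Q.)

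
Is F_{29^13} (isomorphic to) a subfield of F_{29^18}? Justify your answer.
No: F_{29^13} is not a subfield of F_{29^18}

F_{p^m} embeds in F_{p^n} iff m | n. Here 13 ∤ 18 (since 18 = 1·13 + 5 with remainder 5 ≠ 0), so F_{29^13} is not a subfield of F_{29^18}. Equivalently: if it were, the tower law would give 13 = [F_{29^13}:F_29] dividing [F_{29^18}:F_29] = 18, contradiction.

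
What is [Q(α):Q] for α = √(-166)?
[Q(α):Q] = 2

[Q(α):Q] equals the degree of the minimal polynomial of α. Here α^2 = -166 and x^2 + 166 is irreducible (d = -166 is squarefree, ≠ 1, hence not a square), so deg(m_α) = 2. Thus [Q(α):Q] = 2.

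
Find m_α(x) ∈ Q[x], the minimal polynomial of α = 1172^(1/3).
m_α(x) = x^3 - 1172

α satisfies α^3 = 1172, so x^3 - 1172 annihilates α. By the rational root test, a rational root p/q (in lowest terms) of x^3 - 1172 would satisfy p^3 = 1172 q^3, forcing q = 1 and p^3 = 1172; but 1172 is not a perfect cube, contradiction. A monic cubic over Q with no rational root is irreducible (any nontrivial factorization would include a linear factor). Hence x^3 - 1172 is the minimal polynomial of α, and in particular [Q(α):Q] = 3.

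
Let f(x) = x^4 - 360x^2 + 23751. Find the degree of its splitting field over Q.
[K : Q] = 4

Solving the quadratic in x^2: x^2 = (360 ± √(360^2 - 4·23751))/2 = (360 ± √34596)/2 = (360 ± 186)/2, giving x^2 = 273 or x^2 = 87. So f(x) = (x^2 - 273)(x^2 - 87) and the roots of f are ±√273, ±√87. Hence the splitting field is K = Q(√273, √87). Since 273 and 87 are distinct squarefree integers > 1, their product 23751 is not a perfect square, so √87 ∉ Q(√273). By the tower law [K:Q] = [Q(√273,√87):Q(√273)] · [Q(√273):Q] = 2 · 2 = 4.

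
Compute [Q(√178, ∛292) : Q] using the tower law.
[Q(√178, ∛292) : Q] = 6

Let L = Q(√178, ∛292). Since Q(√178) ⊂ L and [Q(√178):Q] = 2, the tower law gives 2 | [L:Q]. Likewise Q(∛292) ⊂ L with [Q(∛292):Q] = 3 (because 292 is not a perfect cube), so 3 | [L:Q]. As gcd(2,3) = 1, [L:Q] is divisible by 6. Conversely L is generated over Q by √178 and ∛292, so [L:Q] ≤ 2·3 = 6. Therefore [Q(√178, ∛292) : Q] = 6.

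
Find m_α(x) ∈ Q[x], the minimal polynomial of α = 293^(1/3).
m_α(x) = x^3 - 293

α satisfies α^3 = 293, so x^3 - 293 annihilates α. By the rational root test, a rational root p/q (in lowest terms) of x^3 - 293 would satisfy p^3 = 293 q^3, forcing q = 1 and p^3 = 293; but 293 is not a perfect cube, contradiction. A monic cubic over Q with no rational root is irreducible (any nontrivial factorization would include a linear factor). Hence x^3 - 293 is the minimal polynomial of α, and in particular [Q(α):Q] = 3.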